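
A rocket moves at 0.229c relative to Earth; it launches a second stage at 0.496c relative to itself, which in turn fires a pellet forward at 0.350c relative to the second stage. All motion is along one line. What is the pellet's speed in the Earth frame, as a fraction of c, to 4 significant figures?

u ≈ 0.8153c

Compose boost 2: (0.496 + 0.229)/(1 + 0.496×0.229) = 0.7250/1.11358 = 0.651051
Compose boost 3: (0.350 + 0.651051)/(1 + 0.350×0.651051) = 1.00105/1.22787 = 0.8153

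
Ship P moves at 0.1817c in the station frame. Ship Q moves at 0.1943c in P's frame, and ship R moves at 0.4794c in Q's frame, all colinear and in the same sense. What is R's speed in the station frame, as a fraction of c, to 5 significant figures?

u ≈ 0.71763c

Compose boost 2: (0.1943 + 0.1817)/(1 + 0.1943×0.1817) = 0.37600/1.035304 = 0.3631782
Compose boost 3: (0.4794 + 0.3631782)/(1 + 0.4794×0.3631782) = 0.8425782/1.174108 = 0.71763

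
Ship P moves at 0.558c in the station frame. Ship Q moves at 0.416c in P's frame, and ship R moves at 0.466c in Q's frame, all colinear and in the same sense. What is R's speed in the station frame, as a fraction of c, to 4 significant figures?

Compose boost 2: (0.416 + 0.558)/(1 + 0.416×0.558) = 0.9740/1.23213 = 0.790502
Compose boost 3: (0.466 + 0.790502)/(1 + 0.466×0.790502) = 1.25650/1.36837 = 0.9182

u ≈ 0.9182c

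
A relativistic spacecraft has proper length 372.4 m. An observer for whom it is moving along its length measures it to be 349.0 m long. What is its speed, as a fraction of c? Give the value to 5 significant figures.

β ≈ 0.34889

γ = L₀/L = 372.4/349.0 = 1.067049
β = √(1 − 1/γ²) = 0.34889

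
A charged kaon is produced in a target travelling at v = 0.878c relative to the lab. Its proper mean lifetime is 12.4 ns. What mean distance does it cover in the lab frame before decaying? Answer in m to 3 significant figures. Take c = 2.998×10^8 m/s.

γ = 1/√(1 − 0.878²) = 2.0892
Dilated lifetime: Δt = γτ₀ = 2.0892 × 12.4 ns = 25.906 ns
d = vΔt = 0.878c × 25.906 ns = 2.6322×10^8 m/s × 2.5906×10^-8 s = 6.82 m

d ≈ 6.82 m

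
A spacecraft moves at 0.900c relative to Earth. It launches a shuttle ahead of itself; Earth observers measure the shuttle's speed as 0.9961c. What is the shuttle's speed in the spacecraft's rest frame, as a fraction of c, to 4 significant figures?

u' ≈ 0.9284c

Inverse velocity addition: u' = (u − v)/(1 − uv/c²)
= (0.9961 − 0.900)/(1 − 0.9961×0.900) = 0.09610/0.103510 = 0.9284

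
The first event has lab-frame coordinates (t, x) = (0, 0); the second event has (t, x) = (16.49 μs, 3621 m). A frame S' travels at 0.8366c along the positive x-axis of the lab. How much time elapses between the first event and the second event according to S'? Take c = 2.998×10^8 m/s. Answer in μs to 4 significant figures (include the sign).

γ = 1/√(1 − 0.8366²) = 1.82544
Δt' = γ(Δt − vΔx/c²) = 1.82544 × (16.49 μs − 0.8366×3621 m / (2.998×10^8 m/s))
= 1.82544 × (6.38550 μs) = 11.66 μs

Δt' ≈ 11.66 μs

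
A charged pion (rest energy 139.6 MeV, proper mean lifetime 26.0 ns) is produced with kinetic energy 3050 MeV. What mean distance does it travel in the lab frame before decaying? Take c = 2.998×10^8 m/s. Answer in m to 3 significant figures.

γ = 1 + K/(m₀c²) = 1 + 3050/139.6 = 22.848
β = √(1 − 1/γ²) = 0.99904
Dilated lifetime: γτ₀ = 22.848 × 26.0 ns = 594.05 ns
d = βc·γτ₀ = 0.99904 × (2.998×10^8 m/s) × 5.9405×10^-7 s = 178 m

d ≈ 178 m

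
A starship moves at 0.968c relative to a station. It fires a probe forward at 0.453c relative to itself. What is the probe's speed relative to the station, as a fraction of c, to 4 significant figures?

u ≈ 0.9878c

Relativistic velocity addition: u = (u' + v)/(1 + u'v/c²)
= (0.453 + 0.968)/(1 + 0.453×0.968) = 1.421/1.43850 = 0.9878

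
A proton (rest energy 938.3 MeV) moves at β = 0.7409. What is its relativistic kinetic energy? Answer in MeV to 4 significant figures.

γ = 1/√(1 − 0.7409²) = 1.48895
K = (γ − 1)m₀c² = (1.48895 − 1) × 938.3 MeV = 0.488947 × 938.3 MeV = 458.8 MeV

K ≈ 458.8 MeV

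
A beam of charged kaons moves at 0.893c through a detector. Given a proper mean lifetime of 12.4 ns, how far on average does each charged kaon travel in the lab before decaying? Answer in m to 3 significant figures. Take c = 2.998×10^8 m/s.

γ = 1/√(1 − 0.893²) = 2.2219
Dilated lifetime: Δt = γτ₀ = 2.2219 × 12.4 ns = 27.552 ns
d = vΔt = 0.893c × 27.552 ns = 2.6772×10^8 m/s × 2.7552×10^-8 s = 7.38 m

d ≈ 7.38 m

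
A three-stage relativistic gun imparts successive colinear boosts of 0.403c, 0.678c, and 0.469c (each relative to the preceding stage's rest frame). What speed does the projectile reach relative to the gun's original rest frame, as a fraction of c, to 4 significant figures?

u ≈ 0.9427c

Compose boost 2: (0.678 + 0.403)/(1 + 0.678×0.403) = 1.081/1.27323 = 0.849019
Compose boost 3: (0.469 + 0.849019)/(1 + 0.469×0.849019) = 1.31802/1.39819 = 0.9427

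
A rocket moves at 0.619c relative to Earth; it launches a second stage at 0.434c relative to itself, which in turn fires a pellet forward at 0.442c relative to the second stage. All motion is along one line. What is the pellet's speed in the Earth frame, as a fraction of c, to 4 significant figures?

Compose boost 2: (0.434 + 0.619)/(1 + 0.434×0.619) = 1.053/1.26865 = 0.830019
Compose boost 3: (0.442 + 0.830019)/(1 + 0.442×0.830019) = 1.27202/1.36687 = 0.9306

u ≈ 0.9306c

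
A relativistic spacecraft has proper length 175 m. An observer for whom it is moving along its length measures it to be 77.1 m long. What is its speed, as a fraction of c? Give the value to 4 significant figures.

β ≈ 0.8977

γ = L₀/L = 175/77.1 = 2.26978
β = √(1 − 1/γ²) = 0.8977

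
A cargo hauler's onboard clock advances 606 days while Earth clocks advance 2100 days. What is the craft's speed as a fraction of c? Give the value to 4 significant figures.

γ = Δt/τ₀ = 2100/606 = 3.46535
β = √(1 − 1/γ²) = √(1 − 1/3.46535²) = 0.9575

β ≈ 0.9575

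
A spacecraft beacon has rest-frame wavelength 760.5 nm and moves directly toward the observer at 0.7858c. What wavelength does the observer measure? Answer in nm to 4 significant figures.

λ_obs ≈ 263.4 nm

Relativistic Doppler: λ_obs = λ_src √((1−β)/(1+β))
= 760.5 × √(0.214200/1.78580) = 760.5 × 0.346333 = 263.4 nm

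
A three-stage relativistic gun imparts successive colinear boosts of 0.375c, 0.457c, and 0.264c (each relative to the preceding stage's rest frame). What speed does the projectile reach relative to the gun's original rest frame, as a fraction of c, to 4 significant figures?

u ≈ 0.8204c

Compose boost 2: (0.457 + 0.375)/(1 + 0.457×0.375) = 0.8320/1.17138 = 0.710276
Compose boost 3: (0.264 + 0.710276)/(1 + 0.264×0.710276) = 0.974276/1.18751 = 0.8204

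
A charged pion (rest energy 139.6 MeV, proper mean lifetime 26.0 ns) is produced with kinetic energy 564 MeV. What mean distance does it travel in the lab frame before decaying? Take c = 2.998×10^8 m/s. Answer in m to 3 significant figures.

d ≈ 38.5 m

γ = 1 + K/(m₀c²) = 1 + 564/139.6 = 5.0401
β = √(1 − 1/γ²) = 0.98012
Dilated lifetime: γτ₀ = 5.0401 × 26.0 ns = 131.04 ns
d = βc·γτ₀ = 0.98012 × (2.998×10^8 m/s) × 1.3104×10^-7 s = 38.5 m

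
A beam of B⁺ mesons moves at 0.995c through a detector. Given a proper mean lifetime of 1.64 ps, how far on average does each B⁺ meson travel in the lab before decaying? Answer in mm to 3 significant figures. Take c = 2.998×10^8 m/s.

d ≈ 4.90 mm

γ = 1/√(1 − 0.995²) = 10.013
Dilated lifetime: Δt = γτ₀ = 10.013 × 1.64 ps = 16.421 ps
d = vΔt = 0.995c × 16.421 ps = 2.9830×10^8 m/s × 1.6421×10^-11 s = 4.90 mm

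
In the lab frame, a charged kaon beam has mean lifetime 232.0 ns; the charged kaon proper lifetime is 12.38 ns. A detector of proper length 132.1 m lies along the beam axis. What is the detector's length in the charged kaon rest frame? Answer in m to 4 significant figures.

Time dilation ⇒ γ = Δt/τ₀ = 232.0/12.38 = 18.7399
Length contraction: L = L₀/γ = 132.1/18.7399 = 7.049 m

L ≈ 7.049 m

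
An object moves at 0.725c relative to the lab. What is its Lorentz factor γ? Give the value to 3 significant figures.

γ ≈ 1.45

γ = 1/√(1 − β²) = 1/√(1 − 0.725²) = 1/√(0.47437) = 1.45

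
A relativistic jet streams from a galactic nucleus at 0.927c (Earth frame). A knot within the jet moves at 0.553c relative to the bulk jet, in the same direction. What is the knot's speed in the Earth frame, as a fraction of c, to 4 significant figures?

u ≈ 0.9784c

Relativistic velocity addition: u = (u' + v)/(1 + u'v/c²)
= (0.553 + 0.927)/(1 + 0.553×0.927) = 1.480/1.51263 = 0.9784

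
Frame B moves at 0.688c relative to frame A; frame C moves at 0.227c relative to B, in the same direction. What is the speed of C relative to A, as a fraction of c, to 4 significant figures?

Compose boost 2: (0.227 + 0.688)/(1 + 0.227×0.688) = 0.9150/1.15618 = 0.7914

u ≈ 0.7914c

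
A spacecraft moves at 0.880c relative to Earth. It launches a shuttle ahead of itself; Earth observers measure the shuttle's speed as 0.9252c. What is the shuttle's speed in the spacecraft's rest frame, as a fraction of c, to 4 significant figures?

u' ≈ 0.2432c

Inverse velocity addition: u' = (u − v)/(1 − uv/c²)
= (0.9252 − 0.880)/(1 − 0.9252×0.880) = 0.04520/0.185824 = 0.2432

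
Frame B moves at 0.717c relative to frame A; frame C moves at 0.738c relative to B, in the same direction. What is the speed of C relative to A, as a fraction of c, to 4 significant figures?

Compose boost 2: (0.738 + 0.717)/(1 + 0.738×0.717) = 1.455/1.52915 = 0.9515

u ≈ 0.9515c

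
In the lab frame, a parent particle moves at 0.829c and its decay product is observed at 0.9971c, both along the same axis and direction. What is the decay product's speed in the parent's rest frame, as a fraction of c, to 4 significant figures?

u' ≈ 0.9694c

Inverse velocity addition: u' = (u − v)/(1 − uv/c²)
= (0.9971 − 0.829)/(1 − 0.9971×0.829) = 0.1681/0.173404 = 0.9694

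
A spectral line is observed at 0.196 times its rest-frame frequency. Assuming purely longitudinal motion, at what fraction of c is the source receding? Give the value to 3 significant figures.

f_obs/f_src = √((1−β)/(1+β)) = 0.196  ⇒  (1−β)/(1+β) = 0.038416
β = |1 − D²|/(1 + D²) = |1 − 0.038416|/(1 + 0.038416) = 0.926

β ≈ 0.926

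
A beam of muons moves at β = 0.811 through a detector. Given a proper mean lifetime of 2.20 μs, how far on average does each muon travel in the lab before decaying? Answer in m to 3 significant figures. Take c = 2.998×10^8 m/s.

d ≈ 914 m

γ = 1/√(1 − 0.811²) = 1.7093
Dilated lifetime: Δt = γτ₀ = 1.7093 × 2.20 μs = 3.7604 μs
d = vΔt = 0.811c × 3.7604 μs = 2.4314×10^8 m/s × 3.7604×10^-6 s = 914 m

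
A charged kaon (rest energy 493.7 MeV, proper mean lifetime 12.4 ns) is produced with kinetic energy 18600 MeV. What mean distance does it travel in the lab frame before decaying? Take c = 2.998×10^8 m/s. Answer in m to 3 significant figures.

d ≈ 144 m

γ = 1 + K/(m₀c²) = 1 + 18600/493.7 = 38.675
β = √(1 − 1/γ²) = 0.99967
Dilated lifetime: γτ₀ = 38.675 × 12.4 ns = 479.57 ns
d = βc·γτ₀ = 0.99967 × (2.998×10^8 m/s) × 4.7957×10^-7 s = 144 m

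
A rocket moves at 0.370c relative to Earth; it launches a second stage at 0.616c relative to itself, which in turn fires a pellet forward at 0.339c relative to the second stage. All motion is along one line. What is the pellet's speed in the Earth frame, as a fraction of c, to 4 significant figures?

u ≈ 0.8976c

Compose boost 2: (0.616 + 0.370)/(1 + 0.616×0.370) = 0.9860/1.22792 = 0.802984
Compose boost 3: (0.339 + 0.802984)/(1 + 0.339×0.802984) = 1.14198/1.27221 = 0.8976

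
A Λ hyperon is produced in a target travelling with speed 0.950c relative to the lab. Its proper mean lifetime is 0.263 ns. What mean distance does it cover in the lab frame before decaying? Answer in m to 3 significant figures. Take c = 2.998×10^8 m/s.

d ≈ 0.240 m

γ = 1/√(1 − 0.950²) = 3.2026
Dilated lifetime: Δt = γτ₀ = 3.2026 × 0.263 ns = 0.84227 ns
d = vΔt = 0.950c × 0.84227 ns = 2.8481×10^8 m/s × 8.4227×10^-10 s = 0.240 m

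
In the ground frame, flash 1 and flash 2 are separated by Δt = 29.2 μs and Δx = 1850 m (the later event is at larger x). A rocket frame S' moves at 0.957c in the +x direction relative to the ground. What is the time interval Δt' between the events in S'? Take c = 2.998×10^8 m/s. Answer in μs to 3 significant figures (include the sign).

Δt' ≈ 80.3 μs

γ = 1/√(1 − 0.957²) = 3.4472
Δt' = γ(Δt − vΔx/c²) = 3.4472 × (29.2 μs − 0.957×1850 m / (2.998×10^8 m/s))
= 3.4472 × (23.295 μs) = 80.3 μs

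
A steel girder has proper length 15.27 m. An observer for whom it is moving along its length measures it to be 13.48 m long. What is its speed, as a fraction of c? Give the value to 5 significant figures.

γ = L₀/L = 15.27/13.48 = 1.132789
β = √(1 − 1/γ²) = 0.46979

β ≈ 0.46979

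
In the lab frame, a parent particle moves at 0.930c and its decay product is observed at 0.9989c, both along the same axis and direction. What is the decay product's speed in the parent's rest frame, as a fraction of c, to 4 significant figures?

u' ≈ 0.9701c

Inverse velocity addition: u' = (u − v)/(1 − uv/c²)
= (0.9989 − 0.930)/(1 − 0.9989×0.930) = 0.06890/0.0710230 = 0.9701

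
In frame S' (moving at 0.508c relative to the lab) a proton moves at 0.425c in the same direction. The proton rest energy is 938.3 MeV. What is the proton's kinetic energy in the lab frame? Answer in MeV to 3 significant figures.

u_lab = (0.425 + 0.508)/(1 + 0.425×0.508) = 0.767333
γ = 1/√(1 − 0.767333²) = 1.5595
K = (γ − 1)m₀c² = (1.5595 − 1) × 938.3 = 0.55946 × 938.3 = 525 MeV

K ≈ 525 MeV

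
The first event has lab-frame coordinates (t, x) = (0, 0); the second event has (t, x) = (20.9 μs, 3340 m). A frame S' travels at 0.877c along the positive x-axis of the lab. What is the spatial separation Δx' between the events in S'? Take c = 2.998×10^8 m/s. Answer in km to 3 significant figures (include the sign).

γ = 1/√(1 − 0.877²) = 2.0812
Δx' = γ(Δx − vΔt) = 2.0812 × (3340 m − 0.877×(2.998×10^8 m/s)×20.9×10^-6 s)
= 2.0812 × (-2155.1 m) = -4.49 km

Δx' ≈ -4.49 km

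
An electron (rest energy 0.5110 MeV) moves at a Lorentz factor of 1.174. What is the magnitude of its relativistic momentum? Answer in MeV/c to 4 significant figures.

β = √(1 − 1/γ²) = √(1 − 1/1.174²) = 0.523885
p = γβm₀c = 1.174 × 0.523885 × 0.5110 MeV/c = 0.3143 MeV/c

p ≈ 0.3143 MeV/c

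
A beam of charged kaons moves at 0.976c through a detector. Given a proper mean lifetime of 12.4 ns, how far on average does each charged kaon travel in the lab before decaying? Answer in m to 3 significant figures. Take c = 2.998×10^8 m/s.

γ = 1/√(1 − 0.976²) = 4.5920
Dilated lifetime: Δt = γτ₀ = 4.5920 × 12.4 ns = 56.941 ns
d = vΔt = 0.976c × 56.941 ns = 2.9260×10^8 m/s × 5.6941×10^-8 s = 16.7 m

d ≈ 16.7 m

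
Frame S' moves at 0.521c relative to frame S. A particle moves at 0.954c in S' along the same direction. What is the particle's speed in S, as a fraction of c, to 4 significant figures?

Relativistic velocity addition: u = (u' + v)/(1 + u'v/c²)
= (0.954 + 0.521)/(1 + 0.954×0.521) = 1.475/1.49703 = 0.9853

u ≈ 0.9853c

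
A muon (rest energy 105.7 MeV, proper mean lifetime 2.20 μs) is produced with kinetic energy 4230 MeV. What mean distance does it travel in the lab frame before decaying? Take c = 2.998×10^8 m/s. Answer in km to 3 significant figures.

γ = 1 + K/(m₀c²) = 1 + 4230/105.7 = 41.019
β = √(1 − 1/γ²) = 0.99970
Dilated lifetime: γτ₀ = 41.019 × 2.20 μs = 90.242 μs
d = βc·γτ₀ = 0.99970 × (2.998×10^8 m/s) × 9.0242×10^-5 s = 27.0 km

d ≈ 27.0 km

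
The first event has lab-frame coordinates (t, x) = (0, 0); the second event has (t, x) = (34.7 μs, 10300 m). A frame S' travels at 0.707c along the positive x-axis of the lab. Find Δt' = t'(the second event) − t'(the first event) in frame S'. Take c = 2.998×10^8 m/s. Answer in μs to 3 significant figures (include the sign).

Δt' ≈ 14.7 μs

γ = 1/√(1 − 0.707²) = 1.4140
Δt' = γ(Δt − vΔx/c²) = 1.4140 × (34.7 μs − 0.707×10300 m / (2.998×10^8 m/s))
= 1.4140 × (10.410 μs) = 14.7 μs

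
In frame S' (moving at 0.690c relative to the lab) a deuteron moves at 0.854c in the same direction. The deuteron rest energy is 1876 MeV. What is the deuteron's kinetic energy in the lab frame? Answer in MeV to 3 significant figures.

u_lab = (0.854 + 0.690)/(1 + 0.854×0.690) = 0.971521
γ = 1/√(1 − 0.971521²) = 4.2203
K = (γ − 1)m₀c² = (4.2203 − 1) × 1876 = 3.2203 × 1876 = 6040 MeV

K ≈ 6040 MeV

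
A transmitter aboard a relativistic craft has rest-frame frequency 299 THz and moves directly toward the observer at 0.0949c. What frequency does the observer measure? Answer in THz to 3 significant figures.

Relativistic Doppler: f_obs = f_src √((1+β)/(1−β))
= 299 × √(1.0949/0.90510) = 299 × 1.0999 = 329 THz

f_obs ≈ 329 THz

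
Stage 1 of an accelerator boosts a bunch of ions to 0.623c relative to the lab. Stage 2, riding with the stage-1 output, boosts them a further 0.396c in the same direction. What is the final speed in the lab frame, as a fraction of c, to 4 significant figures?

Compose boost 2: (0.396 + 0.623)/(1 + 0.396×0.623) = 1.019/1.24671 = 0.8174

u ≈ 0.8174c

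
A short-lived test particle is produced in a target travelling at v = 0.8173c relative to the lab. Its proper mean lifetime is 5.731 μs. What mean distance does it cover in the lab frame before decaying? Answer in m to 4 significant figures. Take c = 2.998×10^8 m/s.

d ≈ 2437 m

γ = 1/√(1 − 0.8173²) = 1.73547
Dilated lifetime: Δt = γτ₀ = 1.73547 × 5.731 μs = 9.94599 μs
d = vΔt = 0.8173c × 9.94599 μs = 2.45027×10^8 m/s × 9.94599×10^-6 s = 2437 m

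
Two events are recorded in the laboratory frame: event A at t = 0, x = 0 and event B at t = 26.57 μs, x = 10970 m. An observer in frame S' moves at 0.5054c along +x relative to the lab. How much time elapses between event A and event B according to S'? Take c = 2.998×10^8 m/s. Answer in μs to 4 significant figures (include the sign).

Δt' ≈ 9.360 μs

γ = 1/√(1 − 0.5054²) = 1.15890
Δt' = γ(Δt − vΔx/c²) = 1.15890 × (26.57 μs − 0.5054×10970 m / (2.998×10^8 m/s))
= 1.15890 × (8.07688 μs) = 9.360 μs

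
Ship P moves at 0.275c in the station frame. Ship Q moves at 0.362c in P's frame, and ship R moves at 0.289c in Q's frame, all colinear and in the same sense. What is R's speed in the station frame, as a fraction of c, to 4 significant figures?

u ≈ 0.7438c

Compose boost 2: (0.362 + 0.275)/(1 + 0.362×0.275) = 0.6370/1.09955 = 0.579328
Compose boost 3: (0.289 + 0.579328)/(1 + 0.289×0.579328) = 0.868328/1.16743 = 0.7438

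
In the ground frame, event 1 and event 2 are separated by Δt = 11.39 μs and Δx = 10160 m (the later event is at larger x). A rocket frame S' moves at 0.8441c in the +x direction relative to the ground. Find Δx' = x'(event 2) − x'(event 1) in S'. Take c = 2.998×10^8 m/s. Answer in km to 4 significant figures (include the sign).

Δx' ≈ 13.57 km

γ = 1/√(1 − 0.8441²) = 1.86503
Δx' = γ(Δx − vΔt) = 1.86503 × (10160 m − 0.8441×(2.998×10^8 m/s)×11.39×10^-6 s)
= 1.86503 × (7277.63 m) = 13.57 km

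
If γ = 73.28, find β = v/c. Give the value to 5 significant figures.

β = √(1 − 1/γ²) = √(1 − 1/73.28²) = √(0.9998138) = 0.99991

β ≈ 0.99991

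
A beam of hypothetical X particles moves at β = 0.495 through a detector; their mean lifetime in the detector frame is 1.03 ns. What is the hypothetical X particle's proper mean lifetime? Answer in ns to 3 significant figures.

τ₀ ≈ 0.895 ns

γ = 1/√(1 − 0.495²) = 1.1509
Proper time: τ₀ = Δt/γ = 1.03/1.1509 = 0.895 ns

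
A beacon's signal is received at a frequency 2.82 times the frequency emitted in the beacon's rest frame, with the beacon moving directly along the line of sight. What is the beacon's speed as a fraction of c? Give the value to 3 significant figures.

β ≈ 0.777

f_obs/f_src = √((1+β)/(1−β)) = 2.82  ⇒  (1+β)/(1−β) = 7.9524
β = |1 − D²|/(1 + D²) = |1 − 7.9524|/(1 + 7.9524) = 0.777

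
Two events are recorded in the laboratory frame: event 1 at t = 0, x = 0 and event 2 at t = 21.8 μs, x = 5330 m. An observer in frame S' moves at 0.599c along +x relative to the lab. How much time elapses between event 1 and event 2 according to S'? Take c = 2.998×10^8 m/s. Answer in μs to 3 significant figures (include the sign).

Δt' ≈ 13.9 μs

γ = 1/√(1 − 0.599²) = 1.2488
Δt' = γ(Δt − vΔx/c²) = 1.2488 × (21.8 μs − 0.599×5330 m / (2.998×10^8 m/s))
= 1.2488 × (11.151 μs) = 13.9 μs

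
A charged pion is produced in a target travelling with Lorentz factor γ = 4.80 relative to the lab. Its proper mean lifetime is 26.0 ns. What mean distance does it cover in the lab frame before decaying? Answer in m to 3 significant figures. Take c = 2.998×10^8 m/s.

d ≈ 36.6 m

β = √(1 − 1/γ²) = √(1 − 1/4.80²) = 0.97806
Dilated lifetime: Δt = γτ₀ = 4.80 × 26.0 ns = 124.80 ns
d = vΔt = 0.97806c × 124.80 ns = 2.9322×10^8 m/s × 1.2480×10^-7 s = 36.6 m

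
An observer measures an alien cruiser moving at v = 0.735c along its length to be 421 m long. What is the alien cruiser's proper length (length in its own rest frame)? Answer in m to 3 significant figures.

L₀ ≈ 621 m

γ = 1/√(1 − 0.735²) = 1.4748
L₀ = γL = 1.4748 × 421 = 621 m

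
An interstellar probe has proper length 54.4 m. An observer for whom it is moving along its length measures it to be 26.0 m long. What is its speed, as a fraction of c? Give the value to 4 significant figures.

γ = L₀/L = 54.4/26.0 = 2.09231
β = √(1 − 1/γ²) = 0.8784

β ≈ 0.8784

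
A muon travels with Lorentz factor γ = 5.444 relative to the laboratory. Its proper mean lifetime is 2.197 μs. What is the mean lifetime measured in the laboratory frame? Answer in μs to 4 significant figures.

γ = 5.444 (given)
Time dilation: Δt = γτ₀ = 5.444 × 2.197 μs = 11.96 μs

Δt ≈ 11.96 μs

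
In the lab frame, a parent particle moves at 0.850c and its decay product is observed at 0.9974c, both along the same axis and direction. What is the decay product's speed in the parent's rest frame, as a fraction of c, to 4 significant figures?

u' ≈ 0.9684c

Inverse velocity addition: u' = (u − v)/(1 − uv/c²)
= (0.9974 − 0.850)/(1 − 0.9974×0.850) = 0.1474/0.152210 = 0.9684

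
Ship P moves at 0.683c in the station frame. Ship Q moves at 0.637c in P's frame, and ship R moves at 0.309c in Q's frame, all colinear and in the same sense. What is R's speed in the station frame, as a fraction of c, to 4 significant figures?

u ≈ 0.9569c

Compose boost 2: (0.637 + 0.683)/(1 + 0.637×0.683) = 1.320/1.43507 = 0.919815
Compose boost 3: (0.309 + 0.919815)/(1 + 0.309×0.919815) = 1.22882/1.28422 = 0.9569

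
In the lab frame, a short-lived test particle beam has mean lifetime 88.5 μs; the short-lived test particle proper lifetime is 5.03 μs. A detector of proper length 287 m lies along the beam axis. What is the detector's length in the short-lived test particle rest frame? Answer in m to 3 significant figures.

L ≈ 16.3 m

Time dilation ⇒ γ = Δt/τ₀ = 88.5/5.03 = 17.594
Length contraction: L = L₀/γ = 287/17.594 = 16.3 m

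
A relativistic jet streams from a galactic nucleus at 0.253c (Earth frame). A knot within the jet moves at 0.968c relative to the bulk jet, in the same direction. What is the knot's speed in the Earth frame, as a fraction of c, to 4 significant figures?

u ≈ 0.9808c

Relativistic velocity addition: u = (u' + v)/(1 + u'v/c²)
= (0.968 + 0.253)/(1 + 0.968×0.253) = 1.221/1.24490 = 0.9808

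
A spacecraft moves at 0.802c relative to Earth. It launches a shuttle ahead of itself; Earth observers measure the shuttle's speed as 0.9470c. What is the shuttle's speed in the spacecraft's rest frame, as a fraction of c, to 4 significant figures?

Inverse velocity addition: u' = (u − v)/(1 − uv/c²)
= (0.9470 − 0.802)/(1 − 0.9470×0.802) = 0.1450/0.240506 = 0.6029

u' ≈ 0.6029c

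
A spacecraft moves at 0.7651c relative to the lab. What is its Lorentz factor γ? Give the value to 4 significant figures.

γ = 1/√(1 − β²) = 1/√(1 − 0.7651²) = 1/√(0.414622) = 1.553

γ ≈ 1.553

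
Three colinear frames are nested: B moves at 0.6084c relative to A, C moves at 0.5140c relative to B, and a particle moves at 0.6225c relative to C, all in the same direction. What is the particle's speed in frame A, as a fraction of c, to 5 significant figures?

Compose boost 2: (0.5140 + 0.6084)/(1 + 0.5140×0.6084) = 1.1224/1.312718 = 0.8550202
Compose boost 3: (0.6225 + 0.8550202)/(1 + 0.6225×0.8550202) = 1.477520/1.532250 = 0.96428

u ≈ 0.96428c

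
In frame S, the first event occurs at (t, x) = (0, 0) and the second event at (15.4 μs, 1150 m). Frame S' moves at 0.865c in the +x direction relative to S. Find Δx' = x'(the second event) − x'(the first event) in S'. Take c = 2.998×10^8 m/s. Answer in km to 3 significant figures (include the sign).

Δx' ≈ -5.67 km

γ = 1/√(1 − 0.865²) = 1.9929
Δx' = γ(Δx − vΔt) = 1.9929 × (1150 m − 0.865×(2.998×10^8 m/s)×15.4×10^-6 s)
= 1.9929 × (-2843.6 m) = -5.67 km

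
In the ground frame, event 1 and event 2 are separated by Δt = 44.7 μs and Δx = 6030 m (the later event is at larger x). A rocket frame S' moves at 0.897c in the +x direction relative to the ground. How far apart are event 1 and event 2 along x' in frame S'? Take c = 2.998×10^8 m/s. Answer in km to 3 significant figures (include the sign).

Δx' ≈ -13.6 km

γ = 1/√(1 − 0.897²) = 2.2623
Δx' = γ(Δx − vΔt) = 2.2623 × (6030 m − 0.897×(2.998×10^8 m/s)×44.7×10^-6 s)
= 2.2623 × (-5990.8 m) = -13.6 km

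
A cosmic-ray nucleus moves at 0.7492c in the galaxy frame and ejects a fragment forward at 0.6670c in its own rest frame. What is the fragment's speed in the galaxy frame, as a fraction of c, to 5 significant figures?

Compose boost 2: (0.6670 + 0.7492)/(1 + 0.6670×0.7492) = 1.4162/1.499716 = 0.94431

u ≈ 0.94431c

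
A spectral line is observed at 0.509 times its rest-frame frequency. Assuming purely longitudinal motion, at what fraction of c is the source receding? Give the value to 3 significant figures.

f_obs/f_src = √((1−β)/(1+β)) = 0.509  ⇒  (1−β)/(1+β) = 0.25908
β = |1 − D²|/(1 + D²) = |1 − 0.25908|/(1 + 0.25908) = 0.588

β ≈ 0.588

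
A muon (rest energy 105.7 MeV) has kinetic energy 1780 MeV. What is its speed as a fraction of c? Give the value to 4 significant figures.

γ = 1 + K/(m₀c²) = 1 + 1780/105.7 = 17.8401
β = √(1 − 1/γ²) = 0.9984

β ≈ 0.9984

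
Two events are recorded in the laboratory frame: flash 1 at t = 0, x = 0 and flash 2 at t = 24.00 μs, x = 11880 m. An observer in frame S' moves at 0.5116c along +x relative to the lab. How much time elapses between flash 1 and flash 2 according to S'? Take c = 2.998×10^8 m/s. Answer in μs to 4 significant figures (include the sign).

γ = 1/√(1 − 0.5116²) = 1.16384
Δt' = γ(Δt − vΔx/c²) = 1.16384 × (24.00 μs − 0.5116×11880 m / (2.998×10^8 m/s))
= 1.16384 × (3.72712 μs) = 4.338 μs

Δt' ≈ 4.338 μs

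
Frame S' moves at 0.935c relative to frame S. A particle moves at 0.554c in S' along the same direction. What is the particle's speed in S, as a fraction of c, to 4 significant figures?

Relativistic velocity addition: u = (u' + v)/(1 + u'v/c²)
= (0.554 + 0.935)/(1 + 0.554×0.935) = 1.489/1.51799 = 0.9809

u ≈ 0.9809c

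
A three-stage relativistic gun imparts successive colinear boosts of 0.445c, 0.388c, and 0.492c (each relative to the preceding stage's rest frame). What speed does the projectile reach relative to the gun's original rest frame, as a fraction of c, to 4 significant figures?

u ≈ 0.8910c

Compose boost 2: (0.388 + 0.445)/(1 + 0.388×0.445) = 0.8330/1.17266 = 0.710351
Compose boost 3: (0.492 + 0.710351)/(1 + 0.492×0.710351) = 1.20235/1.34949 = 0.8910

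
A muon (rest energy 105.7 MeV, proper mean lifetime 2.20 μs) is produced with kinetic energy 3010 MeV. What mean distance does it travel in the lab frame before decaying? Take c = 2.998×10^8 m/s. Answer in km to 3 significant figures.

d ≈ 19.4 km

γ = 1 + K/(m₀c²) = 1 + 3010/105.7 = 29.477
β = √(1 − 1/γ²) = 0.99942
Dilated lifetime: γτ₀ = 29.477 × 2.20 μs = 64.849 μs
d = βc·γτ₀ = 0.99942 × (2.998×10^8 m/s) × 6.4849×10^-5 s = 19.4 km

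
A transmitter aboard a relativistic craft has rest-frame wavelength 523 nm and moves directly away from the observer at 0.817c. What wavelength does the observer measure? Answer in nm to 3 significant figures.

λ_obs ≈ 1650 nm

Relativistic Doppler: λ_obs = λ_src √((1+β)/(1−β))
= 523 × √(1.8170/0.18300) = 523 × 3.1510 = 1650 nm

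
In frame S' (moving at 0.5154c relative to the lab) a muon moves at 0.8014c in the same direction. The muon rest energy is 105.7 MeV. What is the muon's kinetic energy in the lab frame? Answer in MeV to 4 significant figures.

K ≈ 185.7 MeV

u_lab = (0.8014 + 0.5154)/(1 + 0.8014×0.5154) = 0.9318905
γ = 1/√(1 − 0.9318905²) = 2.75680
K = (γ − 1)m₀c² = (2.75680 − 1) × 105.7 = 1.75680 × 105.7 = 185.7 MeV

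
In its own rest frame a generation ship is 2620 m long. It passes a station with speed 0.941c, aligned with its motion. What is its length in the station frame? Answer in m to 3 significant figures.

L ≈ 887 m

γ = 1/√(1 − 0.941²) = 2.9550
Length contraction: L = L₀/γ = 2620/2.9550 = 887 m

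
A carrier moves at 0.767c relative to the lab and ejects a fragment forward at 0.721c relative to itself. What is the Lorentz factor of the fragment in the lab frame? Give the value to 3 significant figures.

u_lab = (0.721 + 0.767)/(1 + 0.721×0.767) = 1.488/1.55301 = 0.958141
γ = 1/√(1 − 0.958141²) = 3.49

γ ≈ 3.49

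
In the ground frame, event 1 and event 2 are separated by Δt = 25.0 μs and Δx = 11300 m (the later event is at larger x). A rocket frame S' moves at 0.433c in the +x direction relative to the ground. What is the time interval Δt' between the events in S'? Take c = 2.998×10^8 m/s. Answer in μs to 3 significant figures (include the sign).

Δt' ≈ 9.63 μs

γ = 1/√(1 − 0.433²) = 1.1094
Δt' = γ(Δt − vΔx/c²) = 1.1094 × (25.0 μs − 0.433×11300 m / (2.998×10^8 m/s))
= 1.1094 × (8.6795 μs) = 9.63 μs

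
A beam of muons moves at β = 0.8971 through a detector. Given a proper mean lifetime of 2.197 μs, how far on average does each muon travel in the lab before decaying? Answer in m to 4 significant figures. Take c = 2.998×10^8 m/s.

d ≈ 1337 m

γ = 1/√(1 − 0.8971²) = 2.26333
Dilated lifetime: Δt = γτ₀ = 2.26333 × 2.197 μs = 4.97253 μs
d = vΔt = 0.8971c × 4.97253 μs = 2.68951×10^8 m/s × 4.97253×10^-6 s = 1337 m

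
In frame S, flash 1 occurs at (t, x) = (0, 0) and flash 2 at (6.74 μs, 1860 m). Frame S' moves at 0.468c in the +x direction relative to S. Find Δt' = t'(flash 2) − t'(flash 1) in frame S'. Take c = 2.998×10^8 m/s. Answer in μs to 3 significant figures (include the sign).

Δt' ≈ 4.34 μs

γ = 1/√(1 − 0.468²) = 1.1316
Δt' = γ(Δt − vΔx/c²) = 1.1316 × (6.74 μs − 0.468×1860 m / (2.998×10^8 m/s))
= 1.1316 × (3.8365 μs) = 4.34 μs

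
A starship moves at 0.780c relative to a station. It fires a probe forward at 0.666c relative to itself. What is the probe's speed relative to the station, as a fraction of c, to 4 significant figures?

u ≈ 0.9516c

Relativistic velocity addition: u = (u' + v)/(1 + u'v/c²)
= (0.666 + 0.780)/(1 + 0.666×0.780) = 1.446/1.51948 = 0.9516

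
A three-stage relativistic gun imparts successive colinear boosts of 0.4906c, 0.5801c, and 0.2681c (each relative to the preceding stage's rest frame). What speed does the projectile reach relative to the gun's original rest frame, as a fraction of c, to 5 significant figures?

u ≈ 0.90039c

Compose boost 2: (0.5801 + 0.4906)/(1 + 0.5801×0.4906) = 1.0707/1.284597 = 0.8334909
Compose boost 3: (0.2681 + 0.8334909)/(1 + 0.2681×0.8334909) = 1.101591/1.223459 = 0.90039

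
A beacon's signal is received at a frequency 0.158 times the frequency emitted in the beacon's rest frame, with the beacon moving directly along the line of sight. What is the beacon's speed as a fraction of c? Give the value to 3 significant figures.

β ≈ 0.951

f_obs/f_src = √((1−β)/(1+β)) = 0.158  ⇒  (1−β)/(1+β) = 0.024964
β = |1 − D²|/(1 + D²) = |1 − 0.024964|/(1 + 0.024964) = 0.951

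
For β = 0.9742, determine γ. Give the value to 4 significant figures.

γ ≈ 4.431

γ = 1/√(1 − β²) = 1/√(1 − 0.9742²) = 1/√(0.0509344) = 4.431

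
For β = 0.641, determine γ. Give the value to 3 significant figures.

γ = 1/√(1 − β²) = 1/√(1 − 0.641²) = 1/√(0.58912) = 1.30

γ ≈ 1.30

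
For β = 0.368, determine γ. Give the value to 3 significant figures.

γ = 1/√(1 − β²) = 1/√(1 − 0.368²) = 1/√(0.86458) = 1.08

γ ≈ 1.08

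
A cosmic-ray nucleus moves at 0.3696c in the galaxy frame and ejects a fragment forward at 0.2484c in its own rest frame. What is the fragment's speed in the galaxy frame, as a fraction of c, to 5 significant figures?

u ≈ 0.56603c

Compose boost 2: (0.2484 + 0.3696)/(1 + 0.2484×0.3696) = 0.61800/1.091809 = 0.56603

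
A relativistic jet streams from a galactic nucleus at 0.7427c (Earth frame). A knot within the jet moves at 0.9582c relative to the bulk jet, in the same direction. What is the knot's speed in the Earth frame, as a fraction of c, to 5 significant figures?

Relativistic velocity addition: u = (u' + v)/(1 + u'v/c²)
= (0.9582 + 0.7427)/(1 + 0.9582×0.7427) = 1.7009/1.711655 = 0.99372

u ≈ 0.99372c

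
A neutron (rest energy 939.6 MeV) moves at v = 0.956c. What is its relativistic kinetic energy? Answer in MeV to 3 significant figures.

γ = 1/√(1 − 0.956²) = 3.4087
K = (γ − 1)m₀c² = (3.4087 − 1) × 939.6 MeV = 2.4087 × 939.6 MeV = 2260 MeV

K ≈ 2260 MeV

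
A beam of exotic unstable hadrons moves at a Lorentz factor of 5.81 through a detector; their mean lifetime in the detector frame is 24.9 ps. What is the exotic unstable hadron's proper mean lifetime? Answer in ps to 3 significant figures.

γ = 5.81 (given)
Proper time: τ₀ = Δt/γ = 24.9/5.81 = 4.29 ps

τ₀ ≈ 4.29 ps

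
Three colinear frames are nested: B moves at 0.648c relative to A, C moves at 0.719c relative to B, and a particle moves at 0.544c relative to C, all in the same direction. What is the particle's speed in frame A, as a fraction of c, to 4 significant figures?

Compose boost 2: (0.719 + 0.648)/(1 + 0.719×0.648) = 1.367/1.46591 = 0.932525
Compose boost 3: (0.544 + 0.932525)/(1 + 0.544×0.932525) = 1.47653/1.50729 = 0.9796

u ≈ 0.9796c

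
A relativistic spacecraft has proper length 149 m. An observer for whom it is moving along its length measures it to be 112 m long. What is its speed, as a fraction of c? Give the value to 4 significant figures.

β ≈ 0.6595

γ = L₀/L = 149/112 = 1.33036
β = √(1 − 1/γ²) = 0.6595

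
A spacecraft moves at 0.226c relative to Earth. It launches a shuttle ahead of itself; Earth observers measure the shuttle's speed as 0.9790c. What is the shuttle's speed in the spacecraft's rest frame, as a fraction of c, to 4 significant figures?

u' ≈ 0.9669c

Inverse velocity addition: u' = (u − v)/(1 − uv/c²)
= (0.9790 − 0.226)/(1 − 0.9790×0.226) = 0.7530/0.778746 = 0.9669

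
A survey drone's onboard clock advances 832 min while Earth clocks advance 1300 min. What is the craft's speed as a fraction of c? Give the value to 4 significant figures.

γ = Δt/τ₀ = 1300/832 = 1.56250
β = √(1 − 1/γ²) = √(1 − 1/1.56250²) = 0.7684

β ≈ 0.7684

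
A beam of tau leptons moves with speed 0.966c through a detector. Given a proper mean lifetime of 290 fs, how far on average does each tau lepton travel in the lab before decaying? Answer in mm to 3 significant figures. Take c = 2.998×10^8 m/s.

γ = 1/√(1 − 0.966²) = 3.8678
Dilated lifetime: Δt = γτ₀ = 3.8678 × 290 fs = 1121.7 fs
d = vΔt = 0.966c × 1121.7 fs = 2.8961×10^8 m/s × 1.1217×10^-12 s = 0.325 mm

d ≈ 0.325 mm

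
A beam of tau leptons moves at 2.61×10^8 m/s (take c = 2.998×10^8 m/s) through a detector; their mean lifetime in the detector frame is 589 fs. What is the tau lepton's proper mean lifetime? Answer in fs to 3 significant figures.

τ₀ ≈ 290 fs

β = v/c = 2.61×10^8 / 2.998×10^8 = 0.87058
γ = 1/√(1 − 0.87058²) = 2.0324
Proper time: τ₀ = Δt/γ = 589/2.0324 = 290 fs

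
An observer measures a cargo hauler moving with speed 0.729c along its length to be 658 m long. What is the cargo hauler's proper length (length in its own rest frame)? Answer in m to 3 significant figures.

γ = 1/√(1 − 0.729²) = 1.4609
L₀ = γL = 1.4609 × 658 = 961 m

L₀ ≈ 961 m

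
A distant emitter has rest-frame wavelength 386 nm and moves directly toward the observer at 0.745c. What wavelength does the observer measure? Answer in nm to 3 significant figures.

λ_obs ≈ 148 nm

Relativistic Doppler: λ_obs = λ_src √((1−β)/(1+β))
= 386 × √(0.25500/1.7450) = 386 × 0.38227 = 148 nm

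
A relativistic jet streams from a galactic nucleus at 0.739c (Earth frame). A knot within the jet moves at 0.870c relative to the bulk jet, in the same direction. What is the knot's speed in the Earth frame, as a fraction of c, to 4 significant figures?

u ≈ 0.9793c

Relativistic velocity addition: u = (u' + v)/(1 + u'v/c²)
= (0.870 + 0.739)/(1 + 0.870×0.739) = 1.609/1.64293 = 0.9793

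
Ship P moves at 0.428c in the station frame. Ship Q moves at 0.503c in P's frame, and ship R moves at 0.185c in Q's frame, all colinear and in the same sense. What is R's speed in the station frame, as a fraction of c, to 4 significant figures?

u ≈ 0.8330c

Compose boost 2: (0.503 + 0.428)/(1 + 0.503×0.428) = 0.9310/1.21528 = 0.766076
Compose boost 3: (0.185 + 0.766076)/(1 + 0.185×0.766076) = 0.951076/1.14172 = 0.8330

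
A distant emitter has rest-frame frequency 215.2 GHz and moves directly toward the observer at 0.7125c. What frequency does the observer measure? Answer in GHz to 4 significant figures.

Relativistic Doppler: f_obs = f_src √((1+β)/(1−β))
= 215.2 × √(1.71250/0.287500) = 215.2 × 2.44060 = 525.2 GHz

f_obs ≈ 525.2 GHz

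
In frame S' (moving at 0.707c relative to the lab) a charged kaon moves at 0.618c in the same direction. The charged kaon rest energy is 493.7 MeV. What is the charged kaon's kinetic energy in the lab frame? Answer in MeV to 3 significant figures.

u_lab = (0.618 + 0.707)/(1 + 0.618×0.707) = 0.922107
γ = 1/√(1 − 0.922107²) = 2.5844
K = (γ − 1)m₀c² = (2.5844 − 1) × 493.7 = 1.5844 × 493.7 = 782 MeV

K ≈ 782 MeV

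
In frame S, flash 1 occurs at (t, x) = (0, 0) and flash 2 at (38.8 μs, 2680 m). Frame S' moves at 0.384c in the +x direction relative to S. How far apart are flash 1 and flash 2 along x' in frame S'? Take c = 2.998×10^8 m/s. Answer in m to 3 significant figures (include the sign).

γ = 1/√(1 − 0.384²) = 1.0830
Δx' = γ(Δx − vΔt) = 1.0830 × (2680 m − 0.384×(2.998×10^8 m/s)×38.8×10^-6 s)
= 1.0830 × (-1786.8 m) = -1940 m

Δx' ≈ -1940 m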